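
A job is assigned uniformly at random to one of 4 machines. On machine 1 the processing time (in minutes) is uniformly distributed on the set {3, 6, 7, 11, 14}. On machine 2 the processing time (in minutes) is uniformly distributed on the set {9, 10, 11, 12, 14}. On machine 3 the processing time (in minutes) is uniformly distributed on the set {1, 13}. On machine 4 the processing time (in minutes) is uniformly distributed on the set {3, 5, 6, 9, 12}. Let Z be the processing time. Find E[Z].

167/20

E[Z | machine 1] = (3+6+7+11+14)/5 = 41/5.
E[Z | machine 2] = (9+10+11+12+14)/5 = 56/5.
E[Z | machine 3] = (1+13)/2 = 7.
E[Z | machine 4] = (3+5+6+9+12)/5 = 7.
E[Z] = (1/4)·(41/5) + (1/4)·(56/5) + (1/4)·(7) + (1/4)·(7) = 167/20.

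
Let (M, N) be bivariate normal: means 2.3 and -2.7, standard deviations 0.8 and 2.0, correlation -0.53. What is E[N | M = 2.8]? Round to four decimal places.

E[N | M=x] = μ_N + ρ(σ_N/σ_M)(x − μ_M) for jointly normal variables.
E[N | M=2.8] = -2.7 + (-0.53)·(2.0/0.8)·(2.8 − (2.3)) = -2.7 + (-1.325)·(0.5) = -3.3625.

-3.3625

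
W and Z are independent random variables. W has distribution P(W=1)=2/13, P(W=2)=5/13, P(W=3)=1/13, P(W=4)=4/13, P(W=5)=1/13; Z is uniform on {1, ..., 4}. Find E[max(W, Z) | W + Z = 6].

P(W + Z = 6) = 11/52.
Summing max(W,Z)·P(x,y) over outcomes with W + Z = 6 gives 11/13.
E[max(W, Z) | W + Z = 6] = (11/13) / (11/52) = 4.

4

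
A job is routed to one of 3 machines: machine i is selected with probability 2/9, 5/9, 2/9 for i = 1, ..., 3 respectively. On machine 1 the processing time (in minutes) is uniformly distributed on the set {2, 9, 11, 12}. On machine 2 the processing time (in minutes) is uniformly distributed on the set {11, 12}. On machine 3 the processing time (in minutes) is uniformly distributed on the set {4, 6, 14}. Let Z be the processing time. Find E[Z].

E[Z | machine 1] = (2+9+11+12)/4 = 17/2.
E[Z | machine 2] = (11+12)/2 = 23/2.
E[Z | machine 3] = (4+6+14)/3 = 8.
By the law of total expectation,
E[Z] = (2/9)·(17/2) + (5/9)·(23/2) + (2/9)·(8) = 181/18.

181/18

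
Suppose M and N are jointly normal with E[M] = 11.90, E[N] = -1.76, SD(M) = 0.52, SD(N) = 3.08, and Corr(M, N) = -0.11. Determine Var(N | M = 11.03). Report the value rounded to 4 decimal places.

For a bivariate normal, Var(N | M=x) = σ_N²(1 − ρ²).
Var(N | M=11.03) = (3.08)²·(1 − (-0.11)²) = 9.4864·0.9879 = 9.3716.

9.3716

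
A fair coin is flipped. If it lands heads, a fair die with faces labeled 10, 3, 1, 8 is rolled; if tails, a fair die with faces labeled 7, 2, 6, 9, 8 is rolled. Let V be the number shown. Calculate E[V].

E[V | heads] = (10+3+1+8)/4 = 11/2.
E[V | tails] = (7+2+6+9+8)/5 = 32/5.
By the law of total expectation,
E[V] = (1/2)·(11/2) + (1/2)·(32/5) = 119/20.

119/20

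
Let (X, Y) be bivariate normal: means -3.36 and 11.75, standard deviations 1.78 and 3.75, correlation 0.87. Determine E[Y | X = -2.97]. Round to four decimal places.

12.4648

For a bivariate normal, E[Y | X=x] = μ_Y + ρ·(σ_Y/σ_X)·(x − μ_X).
E[Y | X=-2.97] = 11.75 + (0.87)·(3.75/1.78)·(-2.97 − (-3.36)) = 11.75 + (1.8329)·(0.39) = 12.4648.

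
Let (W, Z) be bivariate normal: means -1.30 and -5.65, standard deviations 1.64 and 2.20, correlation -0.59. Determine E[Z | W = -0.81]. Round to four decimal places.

The regression of Z on W has slope ρ·σ_Z/σ_W and passes through (μ_W, μ_Z).
E[Z | W=-0.81] = -5.65 + (-0.59)·(2.20/1.64)·(-0.81 − (-1.30)) = -5.65 + (-0.79146)·(0.49) = -6.0378.

-6.0378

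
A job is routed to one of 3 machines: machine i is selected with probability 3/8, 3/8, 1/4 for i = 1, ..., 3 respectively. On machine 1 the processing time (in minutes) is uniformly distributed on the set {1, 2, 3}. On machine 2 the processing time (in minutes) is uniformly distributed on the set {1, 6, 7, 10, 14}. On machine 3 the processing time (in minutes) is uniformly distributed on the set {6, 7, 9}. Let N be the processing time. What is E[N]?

E[N | machine 1] = (1+2+3)/3 = 2.
E[N | machine 2] = (1+6+7+10+14)/5 = 38/5.
E[N | machine 3] = (6+7+9)/3 = 22/3.
By the law of total expectation,
E[N] = (3/8)·(2) + (3/8)·(38/5) + (1/4)·(22/3) = 163/30.

163/30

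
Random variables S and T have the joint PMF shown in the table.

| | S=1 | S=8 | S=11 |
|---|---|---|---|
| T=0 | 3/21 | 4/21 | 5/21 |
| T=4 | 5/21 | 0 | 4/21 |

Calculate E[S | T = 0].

P(T = 0) = 4/7.
Σ S·P over the event = 1·(3/21) + 8·(4/21) + 11·(5/21) = 30/7.
E[S | T = 0] = (30/7) / (4/7) = 15/2.

15/2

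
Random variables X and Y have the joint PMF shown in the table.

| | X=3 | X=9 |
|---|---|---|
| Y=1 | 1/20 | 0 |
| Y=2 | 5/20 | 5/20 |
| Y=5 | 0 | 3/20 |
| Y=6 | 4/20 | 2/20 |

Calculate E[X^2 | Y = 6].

P(Y = 6) = 3/10.
Σ X^2·P over the event = 9·(4/20) + 81·(2/20) = 99/10.
E[X^2 | Y = 6] = (99/10) / (3/10) = 33.

33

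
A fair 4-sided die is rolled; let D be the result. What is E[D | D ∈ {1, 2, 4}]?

P(D ∈ {1, 2, 4}) = 3/4.
Σ over the event: 1·1/4 + 2·1/4 + 4·1/4 = 7/4.
E[D | D ∈ {1, 2, 4}] = (7/4) / (3/4) = 7/3.

7/3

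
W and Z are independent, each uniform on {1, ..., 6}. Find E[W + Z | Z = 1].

P(Z = 1) = 1/6.
Summing (W+Z)·P(x,y) over outcomes with Z = 1 gives 3/4.
E[W + Z | Z = 1] = (3/4) / (1/6) = 9/2.

9/2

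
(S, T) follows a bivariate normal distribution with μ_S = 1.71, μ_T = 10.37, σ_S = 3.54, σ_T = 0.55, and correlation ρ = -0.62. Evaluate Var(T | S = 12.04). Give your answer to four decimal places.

0.1862

For a bivariate normal, Var(T | S=x) = σ_T²(1 − ρ²).
Var(T | S=12.04) = (0.55)²·(1 − (-0.62)²) = 0.3025·0.6156 = 0.1862.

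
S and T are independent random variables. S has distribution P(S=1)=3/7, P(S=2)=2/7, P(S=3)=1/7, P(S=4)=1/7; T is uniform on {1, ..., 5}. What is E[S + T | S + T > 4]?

P(S + T > 4) = 3/5.
Summing (S+T)·P(x,y) over outcomes with S + T > 4 gives 26/7.
E[S + T | S + T > 4] = (26/7) / (3/5) = 130/21.

130/21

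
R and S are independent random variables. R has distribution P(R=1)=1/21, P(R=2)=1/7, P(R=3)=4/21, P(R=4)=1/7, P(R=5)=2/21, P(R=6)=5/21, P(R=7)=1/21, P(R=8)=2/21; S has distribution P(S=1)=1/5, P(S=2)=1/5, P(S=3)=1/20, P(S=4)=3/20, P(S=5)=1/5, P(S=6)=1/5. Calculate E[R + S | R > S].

379/47

P(R > S) = 47/84.
Summing (R+S)·P(x,y) over outcomes with R > S gives 379/84.
E[R + S | R > S] = (379/84) / (47/84) = 379/47.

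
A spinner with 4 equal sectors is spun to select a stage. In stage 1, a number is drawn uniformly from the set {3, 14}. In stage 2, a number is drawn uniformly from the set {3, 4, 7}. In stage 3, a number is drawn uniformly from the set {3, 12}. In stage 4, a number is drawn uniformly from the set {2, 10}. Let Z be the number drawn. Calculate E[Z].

E[Z | stage 1] = (3+14)/2 = 17/2.
E[Z | stage 2] = (3+4+7)/3 = 14/3.
E[Z | stage 3] = (3+12)/2 = 15/2.
E[Z | stage 4] = (2+10)/2 = 6.
By the law of total expectation,
E[Z] = (1/4)·(17/2) + (1/4)·(14/3) + (1/4)·(15/2) + (1/4)·(6) = 20/3.

20/3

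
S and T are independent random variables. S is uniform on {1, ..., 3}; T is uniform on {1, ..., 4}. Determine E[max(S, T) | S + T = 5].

10/3

P(S + T = 5) = 1/4.
Summing max(S,T)·P(x,y) over outcomes with S + T = 5 gives 5/6.
E[max(S, T) | S + T = 5] = (5/6) / (1/4) = 10/3.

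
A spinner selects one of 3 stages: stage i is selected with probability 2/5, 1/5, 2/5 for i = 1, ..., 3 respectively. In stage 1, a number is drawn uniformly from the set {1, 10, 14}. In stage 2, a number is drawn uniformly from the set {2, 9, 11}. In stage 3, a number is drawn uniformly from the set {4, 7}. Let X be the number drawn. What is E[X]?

7

E[X | stage 1] = (1+10+14)/3 = 25/3.
E[X | stage 2] = (2+9+11)/3 = 22/3.
E[X | stage 3] = (4+7)/2 = 11/2.
By the law of total expectation,
E[X] = (2/5)·(25/3) + (1/5)·(22/3) + (2/5)·(11/2) = 7.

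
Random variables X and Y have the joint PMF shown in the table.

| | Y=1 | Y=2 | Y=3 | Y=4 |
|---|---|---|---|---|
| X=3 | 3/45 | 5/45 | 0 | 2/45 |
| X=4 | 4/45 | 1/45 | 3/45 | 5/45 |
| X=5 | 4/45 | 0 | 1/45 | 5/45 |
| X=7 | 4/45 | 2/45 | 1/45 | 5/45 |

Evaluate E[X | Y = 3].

24/5

P(Y = 3) = 1/9.
Σ X·P over the event = 4·(3/45) + 5·(1/45) + 7·(1/45) = 8/15.
E[X | Y = 3] = (8/15) / (1/9) = 24/5.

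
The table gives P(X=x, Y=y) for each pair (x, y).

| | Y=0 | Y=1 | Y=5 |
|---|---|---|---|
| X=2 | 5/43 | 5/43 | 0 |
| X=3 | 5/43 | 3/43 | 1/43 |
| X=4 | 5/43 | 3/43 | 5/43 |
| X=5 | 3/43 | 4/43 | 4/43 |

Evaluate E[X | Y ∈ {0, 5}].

103/28

P(Y ∈ {0, 5}) = 28/43.
Σ X·P over the event = 2·(5/43) + 3·(5/43) + 3·(1/43) + 4·(5/43) + 4·(5/43) + 5·(3/43) + 5·(4/43) = 103/43.
E[X | Y ∈ {0, 5}] = (103/43) / (28/43) = 103/28.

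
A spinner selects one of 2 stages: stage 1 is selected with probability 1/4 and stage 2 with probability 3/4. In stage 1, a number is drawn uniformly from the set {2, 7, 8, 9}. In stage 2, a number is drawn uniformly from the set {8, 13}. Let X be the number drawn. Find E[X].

19/2

E[X | stage 1] = (2+7+8+9)/4 = 13/2.
E[X | stage 2] = (8+13)/2 = 21/2.
E[X] = (1/4)·(13/2) + (3/4)·(21/2) = 19/2.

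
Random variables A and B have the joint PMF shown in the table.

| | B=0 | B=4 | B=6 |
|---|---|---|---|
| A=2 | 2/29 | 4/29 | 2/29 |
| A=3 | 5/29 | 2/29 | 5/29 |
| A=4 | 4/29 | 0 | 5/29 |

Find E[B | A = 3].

P(A = 3) = 12/29.
Σ B·P over the event = 0·(5/29) + 4·(2/29) + 6·(5/29) = 38/29.
E[B | A = 3] = (38/29) / (12/29) = 19/6.

19/6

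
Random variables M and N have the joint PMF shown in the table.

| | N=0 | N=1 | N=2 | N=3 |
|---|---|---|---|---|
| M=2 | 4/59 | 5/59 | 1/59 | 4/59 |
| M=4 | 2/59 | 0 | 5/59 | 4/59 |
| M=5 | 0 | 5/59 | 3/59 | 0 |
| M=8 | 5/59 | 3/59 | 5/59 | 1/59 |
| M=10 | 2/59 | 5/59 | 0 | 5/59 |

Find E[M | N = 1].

109/18

P(N = 1) = 18/59.
Σ M·P over the event = 2·(5/59) + 5·(5/59) + 8·(3/59) + 10·(5/59) = 109/59.
E[M | N = 1] = (109/59) / (18/59) = 109/18.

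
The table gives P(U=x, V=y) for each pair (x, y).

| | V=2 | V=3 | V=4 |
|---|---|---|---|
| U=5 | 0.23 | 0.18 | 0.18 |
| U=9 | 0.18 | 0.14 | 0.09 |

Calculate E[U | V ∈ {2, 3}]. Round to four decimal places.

P(V ∈ {2, 3}) = 0.73.
Σ U·P over the event = 5·(0.23) + 5·(0.18) + 9·(0.18) + 9·(0.14) = 4.93.
E[U | V ∈ {2, 3}] = (4.93) / (0.73) = 6.7534.

6.7534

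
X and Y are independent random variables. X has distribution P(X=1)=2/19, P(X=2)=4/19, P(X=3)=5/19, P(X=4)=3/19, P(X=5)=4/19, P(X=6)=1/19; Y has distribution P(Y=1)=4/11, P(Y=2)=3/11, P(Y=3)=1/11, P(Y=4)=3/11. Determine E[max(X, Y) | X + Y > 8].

P(X + Y > 8) = 16/209.
Summing max(X,Y)·P(x,y) over outcomes with X + Y > 8 gives 84/209.
E[max(X, Y) | X + Y > 8] = (84/209) / (16/209) = 21/4.

21/4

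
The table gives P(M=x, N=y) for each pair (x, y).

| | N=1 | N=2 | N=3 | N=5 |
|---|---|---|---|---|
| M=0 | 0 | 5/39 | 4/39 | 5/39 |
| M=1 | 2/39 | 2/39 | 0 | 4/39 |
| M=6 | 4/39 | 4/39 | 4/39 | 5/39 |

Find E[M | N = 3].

P(N = 3) = 8/39.
Summing M·P(M=x,N=y) over the conditioning event gives 8/13.
E[M | N = 3] = (8/13) / (8/39) = 3.

3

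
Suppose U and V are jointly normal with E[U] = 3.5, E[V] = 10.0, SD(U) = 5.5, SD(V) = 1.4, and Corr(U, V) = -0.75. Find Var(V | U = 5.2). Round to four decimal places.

Var(V | U=x) = (1 − ρ²)·σ_V².
Var(V | U=5.2) = (1.4)²·(1 − (-0.75)²) = 1.96·0.4375 = 0.8575.

0.8575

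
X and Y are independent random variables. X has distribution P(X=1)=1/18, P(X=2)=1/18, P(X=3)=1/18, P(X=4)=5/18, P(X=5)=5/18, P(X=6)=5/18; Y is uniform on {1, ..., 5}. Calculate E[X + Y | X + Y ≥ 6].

615/76

P(X + Y ≥ 6) = 38/45.
Summing (X+Y)·P(x,y) over outcomes with X + Y ≥ 6 gives 41/6.
E[X + Y | X + Y ≥ 6] = (41/6) / (38/45) = 615/76.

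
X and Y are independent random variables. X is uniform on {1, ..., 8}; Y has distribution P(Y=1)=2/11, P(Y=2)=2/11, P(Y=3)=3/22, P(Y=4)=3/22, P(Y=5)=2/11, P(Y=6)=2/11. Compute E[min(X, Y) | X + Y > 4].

P(X + Y > 4) = 153/176.
Summing min(X,Y)·P(x,y) over outcomes with X + Y > 4 gives 229/88.
E[min(X, Y) | X + Y > 4] = (229/88) / (153/176) = 458/153.

458/153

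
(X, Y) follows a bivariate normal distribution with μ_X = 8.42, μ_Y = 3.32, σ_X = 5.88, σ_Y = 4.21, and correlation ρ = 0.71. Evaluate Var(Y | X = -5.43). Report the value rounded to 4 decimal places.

Var(Y | X=x) = (1 − ρ²)·σ_Y².
Var(Y | X=-5.43) = (4.21)²·(1 − (0.71)²) = 17.7241·0.4959 = 8.7894.

8.7894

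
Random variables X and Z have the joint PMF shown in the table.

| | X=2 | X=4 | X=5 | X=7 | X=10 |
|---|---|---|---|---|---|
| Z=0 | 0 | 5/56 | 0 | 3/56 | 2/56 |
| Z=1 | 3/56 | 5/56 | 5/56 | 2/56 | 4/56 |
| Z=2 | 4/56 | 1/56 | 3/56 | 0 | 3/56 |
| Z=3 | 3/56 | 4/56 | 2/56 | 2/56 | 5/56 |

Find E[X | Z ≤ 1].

P(Z ≤ 1) = 29/56.
Summing X·P(X=x,Z=y) over the conditioning event gives 83/28.
E[X | Z ≤ 1] = (83/28) / (29/56) = 166/29.

166/29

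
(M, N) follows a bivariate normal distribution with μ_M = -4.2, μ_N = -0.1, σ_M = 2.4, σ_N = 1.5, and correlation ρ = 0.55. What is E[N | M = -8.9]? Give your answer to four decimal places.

-1.7156

For a bivariate normal, E[N | M=x] = μ_N + ρ·(σ_N/σ_M)·(x − μ_M).
E[N | M=-8.9] = -0.1 + (0.55)·(1.5/2.4)·(-8.9 − (-4.2)) = -0.1 + (0.34375)·(-4.7) = -1.7156.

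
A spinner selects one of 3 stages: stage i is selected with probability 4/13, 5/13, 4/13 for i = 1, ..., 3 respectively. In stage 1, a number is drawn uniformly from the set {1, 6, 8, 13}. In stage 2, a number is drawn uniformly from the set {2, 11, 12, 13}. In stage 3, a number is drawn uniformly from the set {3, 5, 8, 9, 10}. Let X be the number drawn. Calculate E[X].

207/26

E[X | stage 1] = (1+6+8+13)/4 = 7.
E[X | stage 2] = (2+11+12+13)/4 = 19/2.
E[X | stage 3] = (3+5+8+9+10)/5 = 7.
By the law of total expectation,
E[X] = (4/13)·(7) + (5/13)·(19/2) + (4/13)·(7) = 207/26.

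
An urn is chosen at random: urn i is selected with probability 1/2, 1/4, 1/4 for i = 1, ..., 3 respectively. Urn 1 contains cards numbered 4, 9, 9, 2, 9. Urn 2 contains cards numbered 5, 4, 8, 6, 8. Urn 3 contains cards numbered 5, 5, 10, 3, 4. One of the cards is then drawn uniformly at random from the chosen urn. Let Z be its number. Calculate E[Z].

E[Z | urn 1] = (4+9+9+2+9)/5 = 33/5.
E[Z | urn 2] = (5+4+8+6+8)/5 = 31/5.
E[Z | urn 3] = (5+5+10+3+4)/5 = 27/5.
By the law of total expectation,
E[Z] = (1/2)·(33/5) + (1/4)·(31/5) + (1/4)·(27/5) = 31/5.

31/5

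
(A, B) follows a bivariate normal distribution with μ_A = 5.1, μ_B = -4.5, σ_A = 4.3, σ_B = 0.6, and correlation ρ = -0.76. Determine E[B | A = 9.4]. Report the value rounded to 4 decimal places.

-4.9560

The regression of B on A has slope ρ·σ_B/σ_A and passes through (μ_A, μ_B).
E[B | A=9.4] = -4.5 + (-0.76)·(0.6/4.3)·(9.4 − (5.1)) = -4.5 + (-0.10605)·(4.3) = -4.9560.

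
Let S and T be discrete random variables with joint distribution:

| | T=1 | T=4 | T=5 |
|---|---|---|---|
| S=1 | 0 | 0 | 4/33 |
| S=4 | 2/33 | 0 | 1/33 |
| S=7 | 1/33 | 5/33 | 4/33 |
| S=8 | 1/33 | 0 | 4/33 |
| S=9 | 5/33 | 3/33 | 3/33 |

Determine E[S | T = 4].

31/4

P(T = 4) = 8/33.
Σ S·P over the event = 7·(5/33) + 9·(3/33) = 62/33.
E[S | T = 4] = (62/33) / (8/33) = 31/4.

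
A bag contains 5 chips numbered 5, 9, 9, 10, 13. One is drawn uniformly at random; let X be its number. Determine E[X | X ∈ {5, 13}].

9

P(X ∈ {5, 13}) = 2/5.
Σ over the event: 5·1/5 + 13·1/5 = 18/5.
E[X | X ∈ {5, 13}] = (18/5) / (2/5) = 9.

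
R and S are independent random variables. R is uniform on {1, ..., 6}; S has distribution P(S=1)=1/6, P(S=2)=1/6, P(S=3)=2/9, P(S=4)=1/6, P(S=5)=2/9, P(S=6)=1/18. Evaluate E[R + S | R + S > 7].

P(R + S > 7) = 41/108.
Summing (R+S)·P(x,y) over outcomes with R + S > 7 gives 125/36.
E[R + S | R + S > 7] = (125/36) / (41/108) = 375/41.

375/41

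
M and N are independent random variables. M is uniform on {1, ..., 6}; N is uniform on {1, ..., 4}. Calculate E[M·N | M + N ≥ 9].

62/3

Outcomes with M + N ≥ 9: (5,4), (6,3), (6,4), each with probability 1/24.
E[M·N | M + N ≥ 9] = (20 + 18 + 24) / 3 = 62/3.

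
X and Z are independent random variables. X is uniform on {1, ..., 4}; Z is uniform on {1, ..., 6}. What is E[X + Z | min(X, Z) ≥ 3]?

Outcomes with min(X, Z) ≥ 3: (3,3), (3,4), (3,5), (3,6), (4,3), (4,4), (4,5), (4,6), each with probability 1/24.
E[X + Z | min(X, Z) ≥ 3] = (6 + 7 + 8 + 9 + 7 + 8 + 9 + 10) / 8 = 8.

8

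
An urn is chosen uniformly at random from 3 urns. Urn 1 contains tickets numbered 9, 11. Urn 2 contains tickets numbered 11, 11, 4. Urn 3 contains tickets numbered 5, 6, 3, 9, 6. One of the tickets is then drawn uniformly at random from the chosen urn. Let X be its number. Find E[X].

367/45

E[X | urn 1] = (9+11)/2 = 10.
E[X | urn 2] = (11+11+4)/3 = 26/3.
E[X | urn 3] = (5+6+3+9+6)/5 = 29/5.
E[X] = (1/3)·(10) + (1/3)·(26/3) + (1/3)·(29/5) = 367/45.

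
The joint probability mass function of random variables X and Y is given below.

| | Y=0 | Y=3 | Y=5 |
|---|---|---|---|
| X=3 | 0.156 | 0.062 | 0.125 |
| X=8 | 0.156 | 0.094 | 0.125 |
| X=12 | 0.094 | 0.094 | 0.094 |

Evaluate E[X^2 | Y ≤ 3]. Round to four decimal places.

P(Y ≤ 3) = 0.656.
Σ X^2·P over the event = 9·(0.156) + 9·(0.062) + 64·(0.156) + 64·(0.094) + 144·(0.094) + 144·(0.094) = 45.034.
E[X^2 | Y ≤ 3] = (45.034) / (0.656) = 68.6494.

68.6494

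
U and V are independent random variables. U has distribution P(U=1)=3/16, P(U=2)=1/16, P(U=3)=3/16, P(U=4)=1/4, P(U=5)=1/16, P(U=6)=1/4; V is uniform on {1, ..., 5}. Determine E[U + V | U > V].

P(U > V) = 43/80.
Summing (U+V)·P(x,y) over outcomes with U > V gives 39/10.
E[U + V | U > V] = (39/10) / (43/80) = 312/43.

312/43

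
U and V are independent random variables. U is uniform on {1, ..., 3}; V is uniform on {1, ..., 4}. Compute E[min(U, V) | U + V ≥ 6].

Outcomes with U + V ≥ 6: (2,4), (3,3), (3,4), each with probability 1/12.
E[min(U, V) | U + V ≥ 6] = (2 + 3 + 3) / 3 = 8/3.

8/3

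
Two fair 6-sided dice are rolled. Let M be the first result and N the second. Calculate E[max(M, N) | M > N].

14/3

P(M > N) = 5/12.
Summing max(M,N)·P(x,y) over outcomes with M > N gives 35/18.
E[max(M, N) | M > N] = (35/18) / (5/12) = 14/3.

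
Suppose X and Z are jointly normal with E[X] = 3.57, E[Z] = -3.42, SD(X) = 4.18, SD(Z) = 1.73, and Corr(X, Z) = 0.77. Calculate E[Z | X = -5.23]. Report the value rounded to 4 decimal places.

The regression of Z on X has slope ρ·σ_Z/σ_X and passes through (μ_X, μ_Z).
E[Z | X=-5.23] = -3.42 + (0.77)·(1.73/4.18)·(-5.23 − (3.57)) = -3.42 + (0.31868)·(-8.8) = -6.2244.

-6.2244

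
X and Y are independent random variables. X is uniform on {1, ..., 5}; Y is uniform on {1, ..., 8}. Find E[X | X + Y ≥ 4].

116/37

P(X + Y ≥ 4) = 37/40.
Summing X·P(x,y) over outcomes with X + Y ≥ 4 gives 29/10.
E[X | X + Y ≥ 4] = (29/10) / (37/40) = 116/37.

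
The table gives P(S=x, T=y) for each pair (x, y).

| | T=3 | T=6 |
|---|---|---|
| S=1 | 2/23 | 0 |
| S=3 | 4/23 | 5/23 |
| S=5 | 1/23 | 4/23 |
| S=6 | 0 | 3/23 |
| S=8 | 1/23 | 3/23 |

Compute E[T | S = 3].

P(S = 3) = 9/23.
Summing T·P(S=x,T=y) over the conditioning event gives 42/23.
E[T | S = 3] = (42/23) / (9/23) = 14/3.

14/3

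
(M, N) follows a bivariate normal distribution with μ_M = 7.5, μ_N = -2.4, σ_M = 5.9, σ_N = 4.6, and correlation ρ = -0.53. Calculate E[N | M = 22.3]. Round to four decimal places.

E[N | M=x] = μ_N + ρ(σ_N/σ_M)(x − μ_M) for jointly normal variables.
E[N | M=22.3] = -2.4 + (-0.53)·(4.6/5.9)·(22.3 − (7.5)) = -2.4 + (-0.41322)·(14.8) = -8.5157.

-8.5157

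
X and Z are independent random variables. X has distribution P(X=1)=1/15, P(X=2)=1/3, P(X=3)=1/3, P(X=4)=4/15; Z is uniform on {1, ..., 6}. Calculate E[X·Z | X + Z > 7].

155/9

P(X + Z > 7) = 3/10.
Summing XZ·P(x,y) over outcomes with X + Z > 7 gives 31/6.
E[X·Z | X + Z > 7] = (31/6) / (3/10) = 155/9.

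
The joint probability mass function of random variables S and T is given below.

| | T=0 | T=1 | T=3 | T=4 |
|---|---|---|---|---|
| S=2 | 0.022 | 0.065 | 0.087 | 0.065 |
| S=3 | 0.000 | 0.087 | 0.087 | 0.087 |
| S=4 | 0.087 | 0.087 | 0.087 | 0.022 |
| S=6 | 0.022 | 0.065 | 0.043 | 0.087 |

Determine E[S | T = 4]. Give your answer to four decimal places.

3.8352

P(T = 4) = 0.261.
Σ S·P over the event = 2·(0.065) + 3·(0.087) + 4·(0.022) + 6·(0.087) = 1.001.
E[S | T = 4] = (1.001) / (0.261) = 3.8352.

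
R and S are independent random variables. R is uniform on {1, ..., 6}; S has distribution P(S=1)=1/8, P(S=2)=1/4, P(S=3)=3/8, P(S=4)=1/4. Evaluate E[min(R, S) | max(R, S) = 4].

P(max(R, S) = 4) = 7/24.
Summing min(R,S)·P(x,y) over outcomes with max(R, S) = 4 gives 17/24.
E[min(R, S) | max(R, S) = 4] = (17/24) / (7/24) = 17/7.

17/7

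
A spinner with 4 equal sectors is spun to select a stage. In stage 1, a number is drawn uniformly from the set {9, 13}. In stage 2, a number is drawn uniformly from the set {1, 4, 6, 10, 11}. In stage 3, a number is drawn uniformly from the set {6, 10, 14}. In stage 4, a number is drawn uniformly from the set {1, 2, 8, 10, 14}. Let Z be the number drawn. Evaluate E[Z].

43/5

E[Z | stage 1] = (9+13)/2 = 11.
E[Z | stage 2] = (1+4+6+10+11)/5 = 32/5.
E[Z | stage 3] = (6+10+14)/3 = 10.
E[Z | stage 4] = (1+2+8+10+14)/5 = 7.
E[Z] = (1/4)·(11) + (1/4)·(32/5) + (1/4)·(10) + (1/4)·(7) = 43/5.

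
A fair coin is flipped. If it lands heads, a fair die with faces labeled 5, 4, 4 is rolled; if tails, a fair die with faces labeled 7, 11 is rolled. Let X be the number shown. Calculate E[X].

20/3

E[X | heads] = (5+4+4)/3 = 13/3.
E[X | tails] = (7+11)/2 = 9.
E[X] = (1/2)·(13/3) + (1/2)·(9) = 20/3.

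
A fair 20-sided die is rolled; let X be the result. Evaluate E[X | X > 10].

Given X > 10, X is equally likely to be any of {11, 12, 13, 14, 15, 16, 17, 18, 19, 20}.
E[X | X > 10] = (11 + 12 + 13 + 14 + 15 + 16 + 17 + 18 + 19 + 20) / 10 = 31/2.

31/2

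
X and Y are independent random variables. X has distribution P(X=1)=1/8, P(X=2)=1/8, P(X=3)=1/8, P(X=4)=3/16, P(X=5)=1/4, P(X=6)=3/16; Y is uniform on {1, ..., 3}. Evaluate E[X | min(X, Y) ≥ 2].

30/7

P(min(X, Y) ≥ 2) = 7/12.
Summing X·P(x,y) over outcomes with min(X, Y) ≥ 2 gives 5/2.
E[X | min(X, Y) ≥ 2] = (5/2) / (7/12) = 30/7.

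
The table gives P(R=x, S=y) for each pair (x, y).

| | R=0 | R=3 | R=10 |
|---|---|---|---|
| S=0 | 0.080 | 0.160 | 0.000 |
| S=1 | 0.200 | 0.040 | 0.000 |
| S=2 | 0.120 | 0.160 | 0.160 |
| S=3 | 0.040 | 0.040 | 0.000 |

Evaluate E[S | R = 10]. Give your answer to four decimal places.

2.0000

P(R = 10) = 0.160.
Σ S·P over the event = 2·(0.160) = 0.320.
E[S | R = 10] = (0.320) / (0.160) = 2.0000.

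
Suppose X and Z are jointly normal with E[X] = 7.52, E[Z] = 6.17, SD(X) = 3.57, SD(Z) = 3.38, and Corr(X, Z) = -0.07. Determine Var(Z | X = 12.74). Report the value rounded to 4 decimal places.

11.3684

Var(Z | X=x) = (1 − ρ²)·σ_Z².
Var(Z | X=12.74) = (3.38)²·(1 − (-0.07)²) = 11.4244·0.9951 = 11.3684.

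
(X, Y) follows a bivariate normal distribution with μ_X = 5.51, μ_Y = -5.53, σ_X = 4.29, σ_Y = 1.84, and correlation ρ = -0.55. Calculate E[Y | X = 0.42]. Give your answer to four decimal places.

-4.3293

For a bivariate normal, E[Y | X=x] = μ_Y + ρ·(σ_Y/σ_X)·(x − μ_X).
E[Y | X=0.42] = -5.53 + (-0.55)·(1.84/4.29)·(0.42 − (5.51)) = -5.53 + (-0.2359)·(-5.09) = -4.3293.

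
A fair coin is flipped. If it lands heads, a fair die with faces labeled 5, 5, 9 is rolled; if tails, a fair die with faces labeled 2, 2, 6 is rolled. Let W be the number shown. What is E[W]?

29/6

E[W | heads] = (5+5+9)/3 = 19/3.
E[W | tails] = (2+2+6)/3 = 10/3.
By the law of total expectation,
E[W] = (1/2)·(19/3) + (1/2)·(10/3) = 29/6.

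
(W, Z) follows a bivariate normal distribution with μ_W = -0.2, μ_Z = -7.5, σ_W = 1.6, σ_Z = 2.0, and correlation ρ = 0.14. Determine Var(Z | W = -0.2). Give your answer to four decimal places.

3.9216

The conditional variance in a bivariate normal is σ_Z²(1 − ρ²), independent of x.
Var(Z | W=-0.2) = (2.0)²·(1 − (0.14)²) = 4·0.9804 = 3.9216.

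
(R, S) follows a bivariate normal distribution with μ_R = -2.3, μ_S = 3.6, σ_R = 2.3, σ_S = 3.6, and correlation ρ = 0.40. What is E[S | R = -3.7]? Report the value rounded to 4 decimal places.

2.7235

E[S | R=x] = μ_S + ρ(σ_S/σ_R)(x − μ_R) for jointly normal variables.
E[S | R=-3.7] = 3.6 + (0.40)·(3.6/2.3)·(-3.7 − (-2.3)) = 3.6 + (0.62609)·(-1.4) = 2.7235.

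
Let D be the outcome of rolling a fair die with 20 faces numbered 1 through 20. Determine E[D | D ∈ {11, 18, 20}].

49/3

P(D ∈ {11, 18, 20}) = 3/20.
Σ over the event: 11·1/20 + 18·1/20 + 20·1/20 = 49/20.
E[D | D ∈ {11, 18, 20}] = (49/20) / (3/20) = 49/3.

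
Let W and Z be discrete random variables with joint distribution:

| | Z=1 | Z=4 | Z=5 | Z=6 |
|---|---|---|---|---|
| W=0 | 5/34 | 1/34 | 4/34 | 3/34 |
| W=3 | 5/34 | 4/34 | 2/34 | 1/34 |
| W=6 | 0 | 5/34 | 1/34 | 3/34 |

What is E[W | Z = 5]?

12/7

P(Z = 5) = 7/34.
Σ W·P over the event = 0·(4/34) + 3·(2/34) + 6·(1/34) = 6/17.
E[W | Z = 5] = (6/17) / (7/34) = 12/7.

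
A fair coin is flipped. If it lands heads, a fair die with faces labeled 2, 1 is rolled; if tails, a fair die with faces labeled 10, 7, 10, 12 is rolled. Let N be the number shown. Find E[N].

45/8

E[N | heads] = (2+1)/2 = 3/2.
E[N | tails] = (10+7+10+12)/4 = 39/4.
By the law of total expectation,
E[N] = (1/2)·(3/2) + (1/2)·(39/4) = 45/8.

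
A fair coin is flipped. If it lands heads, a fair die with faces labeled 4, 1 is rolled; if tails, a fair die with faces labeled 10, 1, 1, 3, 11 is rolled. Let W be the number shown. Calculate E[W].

E[W | heads] = (4+1)/2 = 5/2.
E[W | tails] = (10+1+1+3+11)/5 = 26/5.
By the law of total expectation,
E[W] = (1/2)·(5/2) + (1/2)·(26/5) = 77/20.

77/20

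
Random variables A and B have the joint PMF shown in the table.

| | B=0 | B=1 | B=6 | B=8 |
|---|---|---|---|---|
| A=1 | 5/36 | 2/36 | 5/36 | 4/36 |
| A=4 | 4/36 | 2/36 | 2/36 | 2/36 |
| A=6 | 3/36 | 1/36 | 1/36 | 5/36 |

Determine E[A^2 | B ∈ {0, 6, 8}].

466/31

P(B ∈ {0, 6, 8}) = 31/36.
Summing A^2·P(A=x,B=y) over the conditioning event gives 233/18.
E[A^2 | B ∈ {0, 6, 8}] = (233/18) / (31/36) = 466/31.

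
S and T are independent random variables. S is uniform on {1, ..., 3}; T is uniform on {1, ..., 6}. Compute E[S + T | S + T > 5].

Outcomes with S + T > 5: (1,5), (1,6), (2,4), (2,5), (2,6), (3,3), (3,4), (3,5), (3,6), each with probability 1/18.
E[S + T | S + T > 5] = (6 + 7 + 6 + 7 + 8 + 6 + 7 + 8 + 9) / 9 = 64/9.

64/9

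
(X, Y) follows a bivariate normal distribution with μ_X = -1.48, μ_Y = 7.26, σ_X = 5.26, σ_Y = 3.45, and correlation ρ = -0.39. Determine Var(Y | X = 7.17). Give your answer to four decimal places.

10.0921

The conditional variance in a bivariate normal is σ_Y²(1 − ρ²), independent of x.
Var(Y | X=7.17) = (3.45)²·(1 − (-0.39)²) = 11.9025·0.8479 = 10.0921.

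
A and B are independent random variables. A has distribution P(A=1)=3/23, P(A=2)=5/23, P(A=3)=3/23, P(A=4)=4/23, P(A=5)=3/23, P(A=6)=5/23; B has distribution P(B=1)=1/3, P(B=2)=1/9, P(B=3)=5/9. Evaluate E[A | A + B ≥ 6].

182/37

P(A + B ≥ 6) = 37/69.
Summing A·P(x,y) over outcomes with A + B ≥ 6 gives 182/69.
E[A | A + B ≥ 6] = (182/69) / (37/69) = 182/37.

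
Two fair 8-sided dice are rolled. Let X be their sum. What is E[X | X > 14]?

46/3

P(X > 14) = 3/64.
Σ over the event: 15·1/32 + 16·1/64 = 23/32.
E[X | X > 14] = (23/32) / (3/64) = 46/3.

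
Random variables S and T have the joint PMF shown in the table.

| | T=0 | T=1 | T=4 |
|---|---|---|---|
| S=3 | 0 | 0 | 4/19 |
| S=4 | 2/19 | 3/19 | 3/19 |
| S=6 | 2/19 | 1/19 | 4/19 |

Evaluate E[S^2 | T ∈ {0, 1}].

P(T ∈ {0, 1}) = 8/19.
Σ S^2·P over the event = 16·(2/19) + 16·(3/19) + 36·(2/19) + 36·(1/19) = 188/19.
E[S^2 | T ∈ {0, 1}] = (188/19) / (8/19) = 47/2.

47/2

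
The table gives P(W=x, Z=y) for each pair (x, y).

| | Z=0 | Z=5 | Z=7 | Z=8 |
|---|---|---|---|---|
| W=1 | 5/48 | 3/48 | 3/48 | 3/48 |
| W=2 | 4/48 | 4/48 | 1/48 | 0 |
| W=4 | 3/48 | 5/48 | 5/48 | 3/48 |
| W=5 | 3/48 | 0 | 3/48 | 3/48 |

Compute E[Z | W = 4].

21/4

P(W = 4) = 1/3.
Σ Z·P over the event = 0·(3/48) + 5·(5/48) + 7·(5/48) + 8·(3/48) = 7/4.
E[Z | W = 4] = (7/4) / (1/3) = 21/4.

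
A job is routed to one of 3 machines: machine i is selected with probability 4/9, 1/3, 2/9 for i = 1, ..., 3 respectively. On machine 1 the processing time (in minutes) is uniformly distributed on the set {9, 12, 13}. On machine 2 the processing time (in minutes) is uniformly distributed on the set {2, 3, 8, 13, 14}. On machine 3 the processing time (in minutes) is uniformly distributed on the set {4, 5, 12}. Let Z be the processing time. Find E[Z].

E[Z | machine 1] = (9+12+13)/3 = 34/3.
E[Z | machine 2] = (2+3+8+13+14)/5 = 8.
E[Z | machine 3] = (4+5+12)/3 = 7.
E[Z] = (4/9)·(34/3) + (1/3)·(8) + (2/9)·(7) = 250/27.

250/27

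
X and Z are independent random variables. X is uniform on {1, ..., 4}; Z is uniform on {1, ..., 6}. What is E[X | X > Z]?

Outcomes with X > Z: (2,1), (3,1), (3,2), (4,1), (4,2), (4,3), each with probability 1/24.
E[X | X > Z] = (2 + 3 + 3 + 4 + 4 + 4) / 6 = 10/3.

10/3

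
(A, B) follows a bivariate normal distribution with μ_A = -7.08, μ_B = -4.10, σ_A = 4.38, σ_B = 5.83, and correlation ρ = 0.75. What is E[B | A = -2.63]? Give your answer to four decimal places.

0.3424

For a bivariate normal, E[B | A=x] = μ_B + ρ·(σ_B/σ_A)·(x − μ_A).
E[B | A=-2.63] = -4.10 + (0.75)·(5.83/4.38)·(-2.63 − (-7.08)) = -4.10 + (0.99829)·(4.45) = 0.3424.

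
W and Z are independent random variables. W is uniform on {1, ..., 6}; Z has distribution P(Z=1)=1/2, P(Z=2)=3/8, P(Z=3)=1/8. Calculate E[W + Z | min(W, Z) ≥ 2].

25/4

P(min(W, Z) ≥ 2) = 5/12.
Summing (W+Z)·P(x,y) over outcomes with min(W, Z) ≥ 2 gives 125/48.
E[W + Z | min(W, Z) ≥ 2] = (125/48) / (5/12) = 25/4.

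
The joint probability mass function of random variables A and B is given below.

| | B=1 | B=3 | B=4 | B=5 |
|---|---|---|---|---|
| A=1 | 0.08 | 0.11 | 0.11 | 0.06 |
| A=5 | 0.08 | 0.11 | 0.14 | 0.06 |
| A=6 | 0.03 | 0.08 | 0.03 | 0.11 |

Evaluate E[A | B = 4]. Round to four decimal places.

P(B = 4) = 0.28.
Σ A·P over the event = 1·(0.11) + 5·(0.14) + 6·(0.03) = 0.99.
E[A | B = 4] = (0.99) / (0.28) = 3.5357.

3.5357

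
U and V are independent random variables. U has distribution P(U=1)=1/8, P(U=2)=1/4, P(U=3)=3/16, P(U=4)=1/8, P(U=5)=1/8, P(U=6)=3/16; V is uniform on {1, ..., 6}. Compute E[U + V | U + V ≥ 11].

91/8

P(U + V ≥ 11) = 1/12.
Summing (U+V)·P(x,y) over outcomes with U + V ≥ 11 gives 91/96.
E[U + V | U + V ≥ 11] = (91/96) / (1/12) = 91/8.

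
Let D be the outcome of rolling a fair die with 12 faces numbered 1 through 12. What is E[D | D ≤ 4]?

5/2

Given D ≤ 4, D is equally likely to be any of {1, 2, 3, 4}.
E[D | D ≤ 4] = (1 + 2 + 3 + 4) / 4 = 5/2.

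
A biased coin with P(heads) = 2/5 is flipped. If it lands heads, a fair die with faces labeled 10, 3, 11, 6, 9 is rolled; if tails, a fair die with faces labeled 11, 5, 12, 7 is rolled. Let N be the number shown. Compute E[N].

E[N | heads] = (10+3+11+6+9)/5 = 39/5.
E[N | tails] = (11+5+12+7)/4 = 35/4.
E[N] = (2/5)·(39/5) + (3/5)·(35/4) = 837/100.

837/100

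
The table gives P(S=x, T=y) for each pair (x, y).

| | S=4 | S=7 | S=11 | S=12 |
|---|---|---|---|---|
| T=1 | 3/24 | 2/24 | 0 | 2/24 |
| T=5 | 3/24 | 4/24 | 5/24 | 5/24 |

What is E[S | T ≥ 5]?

155/17

P(T ≥ 5) = 17/24.
Summing S·P(S=x,T=y) over the conditioning event gives 155/24.
E[S | T ≥ 5] = (155/24) / (17/24) = 155/17.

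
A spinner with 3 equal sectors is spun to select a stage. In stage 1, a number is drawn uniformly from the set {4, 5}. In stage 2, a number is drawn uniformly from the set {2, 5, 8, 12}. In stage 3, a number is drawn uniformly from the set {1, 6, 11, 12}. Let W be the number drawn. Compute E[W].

25/4

E[W | stage 1] = (4+5)/2 = 9/2.
E[W | stage 2] = (2+5+8+12)/4 = 27/4.
E[W | stage 3] = (1+6+11+12)/4 = 15/2.
By the law of total expectation,
E[W] = (1/3)·(9/2) + (1/3)·(27/4) + (1/3)·(15/2) = 25/4.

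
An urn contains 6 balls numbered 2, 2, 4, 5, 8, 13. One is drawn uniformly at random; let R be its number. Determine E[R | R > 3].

P(R > 3) = 2/3.
Σ over the event: 4·1/6 + 5·1/6 + 8·1/6 + 13·1/6 = 5.
E[R | R > 3] = (5) / (2/3) = 15/2.

15/2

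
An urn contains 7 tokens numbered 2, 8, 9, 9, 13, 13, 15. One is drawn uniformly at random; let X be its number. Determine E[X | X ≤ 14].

9

P(X ≤ 14) = 6/7.
Σ over the event: 2·1/7 + 8·1/7 + 9·2/7 + 13·2/7 = 54/7.
E[X | X ≤ 14] = (54/7) / (6/7) = 9.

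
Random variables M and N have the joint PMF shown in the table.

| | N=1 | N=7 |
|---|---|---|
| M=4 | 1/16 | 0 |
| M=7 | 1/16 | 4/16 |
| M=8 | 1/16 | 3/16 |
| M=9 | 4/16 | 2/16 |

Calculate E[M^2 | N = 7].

550/9

P(N = 7) = 9/16.
Summing M^2·P(M=x,N=y) over the conditioning event gives 275/8.
E[M^2 | N = 7] = (275/8) / (9/16) = 550/9.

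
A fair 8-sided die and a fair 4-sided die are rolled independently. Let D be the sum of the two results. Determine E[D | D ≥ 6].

P(D ≥ 6) = 11/16.
Σ over the event: 6·1/8 + 7·1/8 + 8·1/8 + 9·1/8 + 10·3/32 + 11·1/16 + 12·1/32 = 23/4.
E[D | D ≥ 6] = (23/4) / (11/16) = 92/11.

92/11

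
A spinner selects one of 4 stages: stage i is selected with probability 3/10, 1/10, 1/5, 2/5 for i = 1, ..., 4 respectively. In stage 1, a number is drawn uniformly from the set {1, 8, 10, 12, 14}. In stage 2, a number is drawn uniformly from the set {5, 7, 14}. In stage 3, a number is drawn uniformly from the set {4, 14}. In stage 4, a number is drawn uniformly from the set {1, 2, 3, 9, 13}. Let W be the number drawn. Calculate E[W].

E[W | stage 1] = (1+8+10+12+14)/5 = 9.
E[W | stage 2] = (5+7+14)/3 = 26/3.
E[W | stage 3] = (4+14)/2 = 9.
E[W | stage 4] = (1+2+3+9+13)/5 = 28/5.
By the law of total expectation,
E[W] = (3/10)·(9) + (1/10)·(26/3) + (1/5)·(9) + (2/5)·(28/5) = 1141/150.

1141/150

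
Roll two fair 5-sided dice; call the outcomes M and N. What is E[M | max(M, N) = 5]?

35/9

Outcomes with max(M, N) = 5: (1,5), (2,5), (3,5), (4,5), (5,1), (5,2), (5,3), (5,4), (5,5), each with probability 1/25.
E[M | max(M, N) = 5] = (1 + 2 + 3 + 4 + 5 + 5 + 5 + 5 + 5) / 9 = 35/9.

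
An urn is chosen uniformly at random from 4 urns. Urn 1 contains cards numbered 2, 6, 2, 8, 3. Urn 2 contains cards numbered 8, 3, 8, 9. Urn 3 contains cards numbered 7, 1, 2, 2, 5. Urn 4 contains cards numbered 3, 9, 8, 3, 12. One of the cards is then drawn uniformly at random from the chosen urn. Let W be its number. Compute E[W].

27/5

E[W | urn 1] = (2+6+2+8+3)/5 = 21/5.
E[W | urn 2] = (8+3+8+9)/4 = 7.
E[W | urn 3] = (7+1+2+2+5)/5 = 17/5.
E[W | urn 4] = (3+9+8+3+12)/5 = 7.
By the law of total expectation,
E[W] = (1/4)·(21/5) + (1/4)·(7) + (1/4)·(17/5) + (1/4)·(7) = 27/5.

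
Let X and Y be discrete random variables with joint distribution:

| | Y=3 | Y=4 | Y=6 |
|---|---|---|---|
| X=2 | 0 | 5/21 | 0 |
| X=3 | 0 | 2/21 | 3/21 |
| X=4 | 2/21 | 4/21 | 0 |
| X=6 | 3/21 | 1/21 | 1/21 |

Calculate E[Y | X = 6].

P(X = 6) = 5/21.
Summing Y·P(X=x,Y=y) over the conditioning event gives 19/21.
E[Y | X = 6] = (19/21) / (5/21) = 19/5.

19/5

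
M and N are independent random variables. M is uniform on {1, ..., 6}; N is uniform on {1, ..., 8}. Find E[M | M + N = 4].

P(M + N = 4) = 1/16.
Summing M·P(x,y) over outcomes with M + N = 4 gives 1/8.
E[M | M + N = 4] = (1/8) / (1/16) = 2.

2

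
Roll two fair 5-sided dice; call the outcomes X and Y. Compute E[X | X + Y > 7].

13/3

Outcomes with X + Y > 7: (3,5), (4,4), (4,5), (5,3), (5,4), (5,5), each with probability 1/25.
E[X | X + Y > 7] = (3 + 4 + 4 + 5 + 5 + 5) / 6 = 13/3.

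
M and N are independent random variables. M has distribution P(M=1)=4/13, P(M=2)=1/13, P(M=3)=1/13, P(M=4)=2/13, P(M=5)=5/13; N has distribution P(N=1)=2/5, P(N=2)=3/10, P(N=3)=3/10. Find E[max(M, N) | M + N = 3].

2

P(M + N = 3) = 8/65.
Summing max(M,N)·P(x,y) over outcomes with M + N = 3 gives 16/65.
E[max(M, N) | M + N = 3] = (16/65) / (8/65) = 2.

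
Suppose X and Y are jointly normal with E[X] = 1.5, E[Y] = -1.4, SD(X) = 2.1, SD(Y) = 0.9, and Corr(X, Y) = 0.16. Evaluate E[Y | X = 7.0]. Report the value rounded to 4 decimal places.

-1.0229

The regression of Y on X has slope ρ·σ_Y/σ_X and passes through (μ_X, μ_Y).
E[Y | X=7.0] = -1.4 + (0.16)·(0.9/2.1)·(7.0 − (1.5)) = -1.4 + (0.068571)·(5.5) = -1.0229.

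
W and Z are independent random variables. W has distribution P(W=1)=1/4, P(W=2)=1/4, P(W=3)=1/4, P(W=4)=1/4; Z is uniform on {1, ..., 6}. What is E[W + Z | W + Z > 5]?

52/7

P(W + Z > 5) = 7/12.
Summing (W+Z)·P(x,y) over outcomes with W + Z > 5 gives 13/3.
E[W + Z | W + Z > 5] = (13/3) / (7/12) = 52/7.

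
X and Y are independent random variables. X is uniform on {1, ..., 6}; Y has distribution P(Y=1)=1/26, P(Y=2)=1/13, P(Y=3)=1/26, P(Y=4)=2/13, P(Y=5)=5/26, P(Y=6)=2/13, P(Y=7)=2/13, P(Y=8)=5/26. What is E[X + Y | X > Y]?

8

P(X > Y) = 29/156.
Summing (X+Y)·P(x,y) over outcomes with X > Y gives 58/39.
E[X + Y | X > Y] = (58/39) / (29/156) = 8.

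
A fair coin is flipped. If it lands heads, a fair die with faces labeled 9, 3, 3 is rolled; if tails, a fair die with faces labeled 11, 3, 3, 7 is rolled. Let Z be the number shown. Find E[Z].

E[Z | heads] = (9+3+3)/3 = 5.
E[Z | tails] = (11+3+3+7)/4 = 6.
By the law of total expectation,
E[Z] = (1/2)·(5) + (1/2)·(6) = 11/2.

11/2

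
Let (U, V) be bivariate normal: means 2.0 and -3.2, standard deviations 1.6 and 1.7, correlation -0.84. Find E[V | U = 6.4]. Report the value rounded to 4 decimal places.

-7.1270

E[V | U=x] = μ_V + ρ(σ_V/σ_U)(x − μ_U) for jointly normal variables.
E[V | U=6.4] = -3.2 + (-0.84)·(1.7/1.6)·(6.4 − (2.0)) = -3.2 + (-0.8925)·(4.4) = -7.1270.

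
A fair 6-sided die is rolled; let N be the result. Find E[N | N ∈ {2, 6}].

4

P(N ∈ {2, 6}) = 1/3.
Σ over the event: 2·1/6 + 6·1/6 = 4/3.
E[N | N ∈ {2, 6}] = (4/3) / (1/3) = 4.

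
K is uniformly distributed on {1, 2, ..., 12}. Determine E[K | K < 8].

4

Given K < 8, K is equally likely to be any of {1, 2, 3, 4, 5, 6, 7}.
E[K | K < 8] = (1 + 2 + 3 + 4 + 5 + 6 + 7) / 7 = 4.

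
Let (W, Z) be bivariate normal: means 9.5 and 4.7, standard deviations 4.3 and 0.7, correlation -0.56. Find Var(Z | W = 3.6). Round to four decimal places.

For a bivariate normal, Var(Z | W=x) = σ_Z²(1 − ρ²).
Var(Z | W=3.6) = (0.7)²·(1 − (-0.56)²) = 0.49·0.6864 = 0.3363.

0.3363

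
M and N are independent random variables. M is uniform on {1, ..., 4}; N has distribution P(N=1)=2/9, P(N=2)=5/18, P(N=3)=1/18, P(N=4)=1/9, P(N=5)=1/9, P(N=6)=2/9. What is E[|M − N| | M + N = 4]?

P(M + N = 4) = 5/36.
Summing |M−N|·P(x,y) over outcomes with M + N = 4 gives 5/36.
E[|M − N| | M + N = 4] = (5/36) / (5/36) = 1.

1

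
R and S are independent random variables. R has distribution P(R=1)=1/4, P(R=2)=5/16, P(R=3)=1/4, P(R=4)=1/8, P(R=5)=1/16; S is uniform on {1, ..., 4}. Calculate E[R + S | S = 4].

P(S = 4) = 1/4.
Summing (R+S)·P(x,y) over outcomes with S = 4 gives 103/64.
E[R + S | S = 4] = (103/64) / (1/4) = 103/16.

103/16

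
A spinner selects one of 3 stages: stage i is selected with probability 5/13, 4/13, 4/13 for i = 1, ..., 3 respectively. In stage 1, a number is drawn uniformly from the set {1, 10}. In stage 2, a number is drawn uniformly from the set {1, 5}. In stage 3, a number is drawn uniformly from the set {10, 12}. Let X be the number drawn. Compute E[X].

167/26

E[X | stage 1] = (1+10)/2 = 11/2.
E[X | stage 2] = (1+5)/2 = 3.
E[X | stage 3] = (10+12)/2 = 11.
By the law of total expectation,
E[X] = (5/13)·(11/2) + (4/13)·(3) + (4/13)·(11) = 167/26.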